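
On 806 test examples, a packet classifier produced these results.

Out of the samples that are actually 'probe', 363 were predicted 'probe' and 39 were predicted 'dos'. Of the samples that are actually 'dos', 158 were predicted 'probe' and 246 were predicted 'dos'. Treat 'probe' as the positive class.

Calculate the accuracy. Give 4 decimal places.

Accuracy = (TP+TN)/N = (363+246)/806 = 0.7556

0.7556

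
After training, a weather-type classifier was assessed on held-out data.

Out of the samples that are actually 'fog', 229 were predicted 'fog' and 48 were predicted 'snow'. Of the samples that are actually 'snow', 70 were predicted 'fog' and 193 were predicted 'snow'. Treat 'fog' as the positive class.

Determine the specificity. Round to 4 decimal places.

0.7338

Specificity = TN/(TN+FP) = 193/(193+70) = 0.7338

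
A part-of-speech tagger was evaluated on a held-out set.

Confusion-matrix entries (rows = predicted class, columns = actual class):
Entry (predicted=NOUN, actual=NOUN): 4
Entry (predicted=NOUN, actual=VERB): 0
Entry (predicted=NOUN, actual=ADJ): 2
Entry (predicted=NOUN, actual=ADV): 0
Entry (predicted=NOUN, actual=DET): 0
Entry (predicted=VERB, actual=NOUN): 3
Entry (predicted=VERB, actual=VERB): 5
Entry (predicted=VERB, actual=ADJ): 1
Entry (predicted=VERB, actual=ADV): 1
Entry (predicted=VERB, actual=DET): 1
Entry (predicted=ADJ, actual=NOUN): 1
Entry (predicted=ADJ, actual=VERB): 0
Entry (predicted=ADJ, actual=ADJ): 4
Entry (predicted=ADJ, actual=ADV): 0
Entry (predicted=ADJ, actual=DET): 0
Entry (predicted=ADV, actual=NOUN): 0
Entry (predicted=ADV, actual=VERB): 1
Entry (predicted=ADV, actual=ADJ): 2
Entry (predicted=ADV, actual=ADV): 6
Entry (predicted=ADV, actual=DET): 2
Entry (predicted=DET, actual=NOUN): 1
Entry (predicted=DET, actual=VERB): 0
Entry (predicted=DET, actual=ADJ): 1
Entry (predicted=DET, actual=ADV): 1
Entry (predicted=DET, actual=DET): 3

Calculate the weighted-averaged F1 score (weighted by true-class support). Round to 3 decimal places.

0.557

Per-class F1 score (2·TP/(2·TP+FP+FN)):
  NOUN: TP=4, FP=0+2+0+0=2, FN=3+1+0+1=5 → 8/15 = 0.5333
  VERB: TP=5, FP=3+1+1+1=6, FN=0+0+1+0=1 → 10/17 = 0.5882
  ADJ: TP=4, FP=1+0+0+0=1, FN=2+1+2+1=6 → 8/15 = 0.5333
  ADV: TP=6, FP=0+1+2+2=5, FN=0+1+0+1=2 → 12/19 = 0.6316
  DET: TP=3, FP=1+0+1+1=3, FN=0+1+0+2=3 → 6/12 = 0.5000
Weighted-F1 score = Σ (supportᵢ/N)·F1 scoreᵢ with N=39: (9/39)·0.5333 + (6/39)·0.5882 + (10/39)·0.5333 + (8/39)·0.6316 + (6/39)·0.5000 = 0.557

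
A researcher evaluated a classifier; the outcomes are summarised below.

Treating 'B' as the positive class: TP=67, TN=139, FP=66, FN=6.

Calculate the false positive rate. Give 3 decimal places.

0.322

FPR = FP/(FP+TN) = 66/(66+139) = 0.322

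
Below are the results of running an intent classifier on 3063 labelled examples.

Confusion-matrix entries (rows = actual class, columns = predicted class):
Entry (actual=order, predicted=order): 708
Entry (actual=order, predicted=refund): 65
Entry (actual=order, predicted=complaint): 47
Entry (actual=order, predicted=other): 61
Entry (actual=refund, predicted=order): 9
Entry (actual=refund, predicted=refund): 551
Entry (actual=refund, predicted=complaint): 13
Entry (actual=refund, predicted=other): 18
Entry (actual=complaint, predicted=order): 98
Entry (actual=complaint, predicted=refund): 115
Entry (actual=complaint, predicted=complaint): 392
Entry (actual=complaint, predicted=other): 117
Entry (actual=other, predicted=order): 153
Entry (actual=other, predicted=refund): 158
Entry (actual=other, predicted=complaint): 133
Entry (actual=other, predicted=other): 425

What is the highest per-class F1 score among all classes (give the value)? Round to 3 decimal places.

0.766

Per-class F1 score (2·TP/(2·TP+FP+FN)):
  order: TP=708, FP=9+98+153=260, FN=65+47+61=173 → 1416/1849 = 0.7658
  refund: TP=551, FP=65+115+158=338, FN=9+13+18=40 → 1102/1480 = 0.7446
  complaint: TP=392, FP=47+13+133=193, FN=98+115+117=330 → 784/1307 = 0.5998
  other: TP=425, FP=61+18+117=196, FN=153+158+133=444 → 850/1490 = 0.5705
Highest is class 'order' with F1 score = 0.766.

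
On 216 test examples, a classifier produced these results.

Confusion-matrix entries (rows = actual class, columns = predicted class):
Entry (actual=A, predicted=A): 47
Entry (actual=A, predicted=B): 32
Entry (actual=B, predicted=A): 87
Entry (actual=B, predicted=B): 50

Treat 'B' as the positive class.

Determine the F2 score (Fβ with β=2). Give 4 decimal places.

Fβ = (1+β²)·TP / ((1+β²)·TP + β²·FN + FP), with β²=4
= 5·50 / (5·50 + 4·87 + 32) = 0.3968

0.3968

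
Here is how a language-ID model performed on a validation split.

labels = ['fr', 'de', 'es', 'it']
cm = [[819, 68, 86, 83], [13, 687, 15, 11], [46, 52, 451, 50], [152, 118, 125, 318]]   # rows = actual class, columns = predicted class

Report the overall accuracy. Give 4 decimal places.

Accuracy = trace / total = (819+687+451+318=2275) / 3094 = 2275/3094 = 0.7353

0.7353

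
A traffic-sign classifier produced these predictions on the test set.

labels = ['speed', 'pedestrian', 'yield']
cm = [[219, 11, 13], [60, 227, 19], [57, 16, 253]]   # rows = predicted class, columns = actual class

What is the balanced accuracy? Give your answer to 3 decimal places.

Balanced accuracy = mean of per-class recall.
  speed: recall = 219/336 = 0.6518
  pedestrian: recall = 227/254 = 0.8937
  yield: recall = 253/285 = 0.8877
Mean = (0.6518 + 0.8937 + 0.8877) / 3 = 0.811

0.811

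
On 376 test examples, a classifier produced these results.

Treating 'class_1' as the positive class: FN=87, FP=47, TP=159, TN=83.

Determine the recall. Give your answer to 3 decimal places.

0.646

Recall = TP/(TP+FN) = 159/(159+87) = 159/246 = 0.646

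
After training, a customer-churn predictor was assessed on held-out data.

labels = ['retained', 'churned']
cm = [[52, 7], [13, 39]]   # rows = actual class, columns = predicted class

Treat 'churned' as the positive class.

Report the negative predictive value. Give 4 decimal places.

0.8000

NPV = TN/(TN+FN) = 52/(52+13) = 0.8000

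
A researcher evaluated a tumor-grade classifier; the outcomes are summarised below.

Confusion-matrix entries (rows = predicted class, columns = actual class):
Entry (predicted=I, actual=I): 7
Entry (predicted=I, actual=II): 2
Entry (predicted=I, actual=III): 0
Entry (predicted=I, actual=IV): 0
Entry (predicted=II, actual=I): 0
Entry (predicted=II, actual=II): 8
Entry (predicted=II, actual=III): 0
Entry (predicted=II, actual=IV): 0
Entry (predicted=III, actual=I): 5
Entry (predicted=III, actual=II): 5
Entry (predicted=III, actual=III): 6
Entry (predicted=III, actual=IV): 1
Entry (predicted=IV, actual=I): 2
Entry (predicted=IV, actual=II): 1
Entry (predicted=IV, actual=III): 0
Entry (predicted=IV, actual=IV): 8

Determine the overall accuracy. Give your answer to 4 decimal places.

Accuracy = trace / total = (7+8+6+8=29) / 45 = 29/45 = 0.6444

0.6444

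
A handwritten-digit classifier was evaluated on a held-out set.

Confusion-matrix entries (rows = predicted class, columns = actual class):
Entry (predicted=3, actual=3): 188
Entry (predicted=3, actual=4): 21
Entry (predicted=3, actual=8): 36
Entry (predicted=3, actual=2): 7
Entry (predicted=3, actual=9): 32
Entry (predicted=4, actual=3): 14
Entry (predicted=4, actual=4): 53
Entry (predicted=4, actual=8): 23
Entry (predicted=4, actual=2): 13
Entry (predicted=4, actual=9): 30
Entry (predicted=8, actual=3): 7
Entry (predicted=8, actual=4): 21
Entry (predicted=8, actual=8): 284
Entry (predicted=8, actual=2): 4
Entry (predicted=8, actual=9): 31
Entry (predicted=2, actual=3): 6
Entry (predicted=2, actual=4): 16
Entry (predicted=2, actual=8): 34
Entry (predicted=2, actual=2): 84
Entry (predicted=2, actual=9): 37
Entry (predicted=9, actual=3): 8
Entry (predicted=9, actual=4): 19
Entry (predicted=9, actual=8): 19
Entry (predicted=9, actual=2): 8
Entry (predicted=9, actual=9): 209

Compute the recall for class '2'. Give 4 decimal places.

0.7241

One-vs-rest for '2': TP = diagonal; FP = other classes predicted '2'; FN = '2' predicted as other.
recall = TP/(TP+FN).
2: TP=84, FN=7+13+4+8=32 → 84/116 = 0.72414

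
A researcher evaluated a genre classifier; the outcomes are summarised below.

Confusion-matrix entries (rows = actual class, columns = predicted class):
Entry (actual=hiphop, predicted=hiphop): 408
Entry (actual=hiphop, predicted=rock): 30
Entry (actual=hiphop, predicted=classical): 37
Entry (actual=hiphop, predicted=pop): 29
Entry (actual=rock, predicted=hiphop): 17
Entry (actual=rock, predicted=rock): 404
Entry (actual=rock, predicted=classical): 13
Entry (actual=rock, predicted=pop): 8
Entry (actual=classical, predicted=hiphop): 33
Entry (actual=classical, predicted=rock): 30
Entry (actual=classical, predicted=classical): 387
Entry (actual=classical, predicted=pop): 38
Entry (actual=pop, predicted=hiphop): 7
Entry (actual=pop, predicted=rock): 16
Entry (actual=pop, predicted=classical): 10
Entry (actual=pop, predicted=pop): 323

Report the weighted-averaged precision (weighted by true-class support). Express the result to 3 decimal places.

0.852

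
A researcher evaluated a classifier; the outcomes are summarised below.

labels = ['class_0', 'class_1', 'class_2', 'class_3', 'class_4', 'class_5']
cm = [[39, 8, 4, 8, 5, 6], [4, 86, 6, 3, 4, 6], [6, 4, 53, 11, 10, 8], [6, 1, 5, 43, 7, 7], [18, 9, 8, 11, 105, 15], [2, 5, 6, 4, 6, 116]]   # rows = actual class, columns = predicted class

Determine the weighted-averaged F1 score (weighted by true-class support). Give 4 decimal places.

Per-class F1 score (2·TP/(2·TP+FP+FN)):
  class_0: TP=39, FP=4+6+6+18+2=36, FN=8+4+8+5+6=31 → 78/145 = 0.53793
  class_1: TP=86, FP=8+4+1+9+5=27, FN=4+6+3+4+6=23 → 172/222 = 0.77477
  class_2: TP=53, FP=4+6+5+8+6=29, FN=6+4+11+10+8=39 → 106/174 = 0.60920
  class_3: TP=43, FP=8+3+11+11+4=37, FN=6+1+5+7+7=26 → 86/149 = 0.57718
  class_4: TP=105, FP=5+4+10+7+6=32, FN=18+9+8+11+15=61 → 210/303 = 0.69307
  class_5: TP=116, FP=6+6+8+7+15=42, FN=2+5+6+4+6=23 → 232/297 = 0.78114
Weighted-F1 score = Σ (supportᵢ/N)·F1 scoreᵢ with N=645: (70/645)·0.53793 + (109/645)·0.77477 + (92/645)·0.60920 + (69/645)·0.57718 + (166/645)·0.69307 + (139/645)·0.78114 = 0.6847

0.6847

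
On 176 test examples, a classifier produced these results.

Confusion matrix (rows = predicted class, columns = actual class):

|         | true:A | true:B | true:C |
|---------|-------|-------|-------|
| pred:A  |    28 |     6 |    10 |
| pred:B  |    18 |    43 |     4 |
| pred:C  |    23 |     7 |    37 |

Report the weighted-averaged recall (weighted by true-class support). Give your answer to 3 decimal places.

0.614

Per-class recall (TP/(TP+FN)):
  A: TP=28, FN=18+23=41 → 28/69 = 0.4058
  B: TP=43, FN=6+7=13 → 43/56 = 0.7679
  C: TP=37, FN=10+4=14 → 37/51 = 0.7255
Weighted-recall = Σ (supportᵢ/N)·recallᵢ with N=176: (69/176)·0.4058 + (56/176)·0.7679 + (51/176)·0.7255 = 0.614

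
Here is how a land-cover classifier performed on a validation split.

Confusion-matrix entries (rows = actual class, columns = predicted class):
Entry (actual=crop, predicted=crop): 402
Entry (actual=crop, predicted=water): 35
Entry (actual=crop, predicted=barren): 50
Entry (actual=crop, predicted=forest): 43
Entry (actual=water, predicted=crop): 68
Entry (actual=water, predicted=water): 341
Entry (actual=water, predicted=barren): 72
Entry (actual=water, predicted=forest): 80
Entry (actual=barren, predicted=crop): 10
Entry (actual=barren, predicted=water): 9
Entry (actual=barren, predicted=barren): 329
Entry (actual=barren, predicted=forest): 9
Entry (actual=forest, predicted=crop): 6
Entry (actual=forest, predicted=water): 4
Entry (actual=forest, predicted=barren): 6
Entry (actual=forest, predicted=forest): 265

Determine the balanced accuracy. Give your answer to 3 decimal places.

Balanced accuracy = mean of per-class recall.
  crop: recall = 402/530 = 0.7585
  water: recall = 341/561 = 0.6078
  barren: recall = 329/357 = 0.9216
  forest: recall = 265/281 = 0.9431
Mean = (0.7585 + 0.6078 + 0.9216 + 0.9431) / 4 = 0.808

0.808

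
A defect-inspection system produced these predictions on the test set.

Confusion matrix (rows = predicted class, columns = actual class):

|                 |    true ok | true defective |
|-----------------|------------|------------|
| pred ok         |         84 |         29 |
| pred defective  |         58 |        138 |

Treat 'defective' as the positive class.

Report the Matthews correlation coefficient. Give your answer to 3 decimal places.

MCC = (TP·TN − FP·FN) / √((TP+FP)(TP+FN)(TN+FP)(TN+FN))
Numerator = 138·84 − 58·29 = 9910
Denominator = √(196·167·142·113) = √525217672 = 22917.6280
MCC = 9910 / 22917.6280 = 0.432

0.432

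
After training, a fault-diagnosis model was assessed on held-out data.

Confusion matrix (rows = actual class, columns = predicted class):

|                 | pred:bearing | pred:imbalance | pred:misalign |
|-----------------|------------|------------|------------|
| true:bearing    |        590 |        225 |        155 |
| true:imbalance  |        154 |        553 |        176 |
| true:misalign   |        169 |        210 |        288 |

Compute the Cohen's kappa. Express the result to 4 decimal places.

Observed agreement pₒ = trace/N = 1431/2520 = 0.56786
Expected agreement pₑ = Σ (rowᵢ·colᵢ)/N² = (970·913 + 883·988 + 667·619)/2520² = 0.34185
κ = (pₒ − pₑ)/(1 − pₑ) = (0.56786 − 0.34185)/(1 − 0.34185) = 0.3434

0.3434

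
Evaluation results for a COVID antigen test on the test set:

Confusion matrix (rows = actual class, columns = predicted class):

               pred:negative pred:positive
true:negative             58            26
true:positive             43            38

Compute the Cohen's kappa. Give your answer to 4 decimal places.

0.1602

Observed agreement pₒ = trace/N = 96/165 = 0.58182
Expected agreement pₑ = Σ (rowᵢ·colᵢ)/N² = (84·101 + 81·64)/165² = 0.50204
κ = (pₒ − pₑ)/(1 − pₑ) = (0.58182 − 0.50204)/(1 − 0.50204) = 0.1602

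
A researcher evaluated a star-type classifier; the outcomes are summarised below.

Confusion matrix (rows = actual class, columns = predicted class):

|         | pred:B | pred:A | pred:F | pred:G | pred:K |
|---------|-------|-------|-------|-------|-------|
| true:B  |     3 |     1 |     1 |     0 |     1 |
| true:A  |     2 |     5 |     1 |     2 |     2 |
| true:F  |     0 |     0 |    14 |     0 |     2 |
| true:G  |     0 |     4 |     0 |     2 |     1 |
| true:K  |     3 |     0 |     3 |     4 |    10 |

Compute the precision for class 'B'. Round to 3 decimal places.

0.375

One-vs-rest for 'B': TP = diagonal; FP = other classes predicted 'B'; FN = 'B' predicted as other.
precision = TP/(TP+FP).
B: TP=3, FP=2+0+0+3=5 → 3/8 = 0.3750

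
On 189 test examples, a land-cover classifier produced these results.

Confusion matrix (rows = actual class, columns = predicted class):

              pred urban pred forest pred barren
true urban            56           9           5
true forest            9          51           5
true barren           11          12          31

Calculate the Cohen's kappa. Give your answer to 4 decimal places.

0.5900

Observed agreement pₒ = trace/N = 138/189 = 0.73016
Expected agreement pₑ = Σ (rowᵢ·colᵢ)/N² = (70·76 + 65·72 + 54·41)/189² = 0.34193
κ = (pₒ − pₑ)/(1 − pₑ) = (0.73016 − 0.34193)/(1 − 0.34193) = 0.5900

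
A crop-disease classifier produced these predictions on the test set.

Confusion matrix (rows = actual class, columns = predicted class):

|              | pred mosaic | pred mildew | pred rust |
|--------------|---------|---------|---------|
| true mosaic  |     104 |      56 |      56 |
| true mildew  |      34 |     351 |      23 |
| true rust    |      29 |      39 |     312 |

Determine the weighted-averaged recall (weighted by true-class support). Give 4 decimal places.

0.7639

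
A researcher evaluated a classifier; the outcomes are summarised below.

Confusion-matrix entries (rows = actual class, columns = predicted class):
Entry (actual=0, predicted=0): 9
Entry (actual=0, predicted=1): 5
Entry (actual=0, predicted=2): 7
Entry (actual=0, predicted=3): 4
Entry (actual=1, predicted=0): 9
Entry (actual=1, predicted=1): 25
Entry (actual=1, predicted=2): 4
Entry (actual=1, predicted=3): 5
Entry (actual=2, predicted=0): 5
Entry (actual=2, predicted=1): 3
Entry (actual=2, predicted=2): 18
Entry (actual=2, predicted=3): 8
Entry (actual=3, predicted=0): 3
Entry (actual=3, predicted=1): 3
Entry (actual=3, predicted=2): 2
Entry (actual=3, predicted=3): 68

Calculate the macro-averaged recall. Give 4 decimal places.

0.5914

Per-class recall (TP/(TP+FN)):
  0: TP=9, FN=5+7+4=16 → 9/25 = 0.36000
  1: TP=25, FN=9+4+5=18 → 25/43 = 0.58140
  2: TP=18, FN=5+3+8=16 → 18/34 = 0.52941
  3: TP=68, FN=3+3+2=8 → 68/76 = 0.89474
Macro-recall = mean = (0.36000 + 0.58140 + 0.52941 + 0.89474) / 4 = 0.5914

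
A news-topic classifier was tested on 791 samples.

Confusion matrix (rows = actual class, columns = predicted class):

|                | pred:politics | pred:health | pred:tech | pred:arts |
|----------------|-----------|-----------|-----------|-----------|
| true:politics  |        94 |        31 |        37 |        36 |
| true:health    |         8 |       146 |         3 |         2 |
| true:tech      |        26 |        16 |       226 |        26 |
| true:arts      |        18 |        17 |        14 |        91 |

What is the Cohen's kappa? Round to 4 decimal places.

Observed agreement pₒ = trace/N = 557/791 = 0.70417
Expected agreement pₑ = Σ (rowᵢ·colᵢ)/N² = (198·146 + 159·210 + 294·280 + 140·155)/791² = 0.26582
κ = (pₒ − pₑ)/(1 − pₑ) = (0.70417 − 0.26582)/(1 − 0.26582) = 0.5971

0.5971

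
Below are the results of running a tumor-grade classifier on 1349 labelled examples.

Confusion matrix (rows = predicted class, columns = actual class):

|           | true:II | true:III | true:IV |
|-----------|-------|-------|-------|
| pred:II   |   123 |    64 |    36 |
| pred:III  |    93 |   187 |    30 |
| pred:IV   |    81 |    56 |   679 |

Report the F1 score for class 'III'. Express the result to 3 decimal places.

Treat 'III' as positive and all other classes as negative.
F1 score = 2·TP/(2·TP+FP+FN).
III: TP=187, FP=93+30=123, FN=64+56=120 → 374/617 = 0.6062

0.606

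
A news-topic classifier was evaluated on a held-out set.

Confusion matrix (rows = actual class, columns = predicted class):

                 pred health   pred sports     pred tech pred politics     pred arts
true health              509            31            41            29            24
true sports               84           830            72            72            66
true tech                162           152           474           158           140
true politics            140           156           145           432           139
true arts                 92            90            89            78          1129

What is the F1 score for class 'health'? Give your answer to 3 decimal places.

F1 score = 2·TP/(2·TP+FP+FN).
health: TP=509, FP=84+162+140+92=478, FN=31+41+29+24=125 → 1018/1621 = 0.6280

0.628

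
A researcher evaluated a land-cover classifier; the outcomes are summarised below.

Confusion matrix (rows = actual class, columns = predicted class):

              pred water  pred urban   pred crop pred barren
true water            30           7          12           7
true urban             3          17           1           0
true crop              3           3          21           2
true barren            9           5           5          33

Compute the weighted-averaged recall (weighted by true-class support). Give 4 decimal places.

0.6392

Per-class recall (TP/(TP+FN)):
  water: TP=30, FN=7+12+7=26 → 30/56 = 0.53571
  urban: TP=17, FN=3+1+0=4 → 17/21 = 0.80952
  crop: TP=21, FN=3+3+2=8 → 21/29 = 0.72414
  barren: TP=33, FN=9+5+5=19 → 33/52 = 0.63462
Weighted-recall = Σ (supportᵢ/N)·recallᵢ with N=158: (56/158)·0.53571 + (21/158)·0.80952 + (29/158)·0.72414 + (52/158)·0.63462 = 0.6392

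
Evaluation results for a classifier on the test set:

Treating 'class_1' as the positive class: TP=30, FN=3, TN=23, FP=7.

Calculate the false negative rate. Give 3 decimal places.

0.091

FNR = FN/(FN+TP) = 3/(3+30) = 0.091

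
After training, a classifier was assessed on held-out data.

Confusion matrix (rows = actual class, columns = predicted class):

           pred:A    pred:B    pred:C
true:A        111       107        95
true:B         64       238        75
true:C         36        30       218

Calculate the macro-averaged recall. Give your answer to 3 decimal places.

0.585

Per-class recall (TP/(TP+FN)):
  A: TP=111, FN=107+95=202 → 111/313 = 0.3546
  B: TP=238, FN=64+75=139 → 238/377 = 0.6313
  C: TP=218, FN=36+30=66 → 218/284 = 0.7676
Macro-recall = mean = (0.3546 + 0.6313 + 0.7676) / 3 = 0.585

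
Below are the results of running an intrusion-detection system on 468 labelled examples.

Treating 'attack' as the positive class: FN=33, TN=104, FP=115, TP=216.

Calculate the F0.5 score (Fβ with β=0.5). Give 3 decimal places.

Fβ = (1+β²)·TP / ((1+β²)·TP + β²·FN + FP), with β²=1/4
= 1.25·216 / (1.25·216 + 0.25·33 + 115) = 0.687

0.687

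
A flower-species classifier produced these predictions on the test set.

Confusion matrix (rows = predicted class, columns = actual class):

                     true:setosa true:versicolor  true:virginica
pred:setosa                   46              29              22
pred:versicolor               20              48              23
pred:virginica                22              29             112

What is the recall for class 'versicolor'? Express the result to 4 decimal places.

0.4528

recall = TP/(TP+FN).
versicolor: TP=48, FN=29+29=58 → 48/106 = 0.45283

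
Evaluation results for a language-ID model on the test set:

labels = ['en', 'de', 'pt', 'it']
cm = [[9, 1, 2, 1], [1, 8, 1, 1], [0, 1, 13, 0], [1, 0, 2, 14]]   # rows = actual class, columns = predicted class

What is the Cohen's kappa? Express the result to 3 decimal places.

Observed agreement pₒ = trace/N = 44/55 = 0.8000
Expected agreement pₑ = Σ (rowᵢ·colᵢ)/N² = (13·11 + 11·10 + 14·18 + 17·16)/55² = 0.2569
κ = (pₒ − pₑ)/(1 − pₑ) = (0.8000 − 0.2569)/(1 − 0.2569) = 0.731

0.731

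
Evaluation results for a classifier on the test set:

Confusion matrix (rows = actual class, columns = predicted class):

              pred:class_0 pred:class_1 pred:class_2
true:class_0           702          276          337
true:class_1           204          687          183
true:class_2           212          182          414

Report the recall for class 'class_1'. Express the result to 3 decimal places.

0.640

One-vs-rest for 'class_1': TP = diagonal; FP = other classes predicted 'class_1'; FN = 'class_1' predicted as other.
recall = TP/(TP+FN).
class_1: TP=687, FN=204+183=387 → 687/1074 = 0.6397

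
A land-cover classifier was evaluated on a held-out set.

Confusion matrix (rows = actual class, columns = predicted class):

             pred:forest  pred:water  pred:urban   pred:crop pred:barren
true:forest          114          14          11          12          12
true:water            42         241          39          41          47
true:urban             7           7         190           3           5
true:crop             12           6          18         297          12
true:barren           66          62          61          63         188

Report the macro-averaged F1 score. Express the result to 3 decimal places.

0.649

Per-class F1 score (2·TP/(2·TP+FP+FN)):
  forest: TP=114, FP=42+7+12+66=127, FN=14+11+12+12=49 → 228/404 = 0.5644
  water: TP=241, FP=14+7+6+62=89, FN=42+39+41+47=169 → 482/740 = 0.6514
  urban: TP=190, FP=11+39+18+61=129, FN=7+7+3+5=22 → 380/531 = 0.7156
  crop: TP=297, FP=12+41+3+63=119, FN=12+6+18+12=48 → 594/761 = 0.7806
  barren: TP=188, FP=12+47+5+12=76, FN=66+62+61+63=252 → 376/704 = 0.5341
Macro-F1 score = mean = (0.5644 + 0.6514 + 0.7156 + 0.7806 + 0.5341) / 5 = 0.649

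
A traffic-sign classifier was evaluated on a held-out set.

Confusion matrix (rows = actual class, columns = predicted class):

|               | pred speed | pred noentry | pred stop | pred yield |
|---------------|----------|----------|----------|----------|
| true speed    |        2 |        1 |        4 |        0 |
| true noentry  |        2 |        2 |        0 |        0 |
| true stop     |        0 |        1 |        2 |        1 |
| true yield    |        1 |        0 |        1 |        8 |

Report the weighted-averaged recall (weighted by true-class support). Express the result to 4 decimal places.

Per-class recall (TP/(TP+FN)):
  speed: TP=2, FN=1+4+0=5 → 2/7 = 0.28571
  noentry: TP=2, FN=2+0+0=2 → 2/4 = 0.50000
  stop: TP=2, FN=0+1+1=2 → 2/4 = 0.50000
  yield: TP=8, FN=1+0+1=2 → 8/10 = 0.80000
Weighted-recall = Σ (supportᵢ/N)·recallᵢ with N=25: (7/25)·0.28571 + (4/25)·0.50000 + (4/25)·0.50000 + (10/25)·0.80000 = 0.5600

0.5600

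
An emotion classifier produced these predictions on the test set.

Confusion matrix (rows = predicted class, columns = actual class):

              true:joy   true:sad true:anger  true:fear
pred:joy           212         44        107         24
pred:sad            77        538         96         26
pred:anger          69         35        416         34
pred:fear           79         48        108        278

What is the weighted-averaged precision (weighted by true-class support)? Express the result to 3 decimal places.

0.670

Per-class precision (TP/(TP+FP)):
  joy: TP=212, FP=44+107+24=175 → 212/387 = 0.5478
  sad: TP=538, FP=77+96+26=199 → 538/737 = 0.7300
  anger: TP=416, FP=69+35+34=138 → 416/554 = 0.7509
  fear: TP=278, FP=79+48+108=235 → 278/513 = 0.5419
Weighted-precision = Σ (supportᵢ/N)·precisionᵢ with N=2191: (437/2191)·0.5478 + (665/2191)·0.7300 + (727/2191)·0.7509 + (362/2191)·0.5419 = 0.670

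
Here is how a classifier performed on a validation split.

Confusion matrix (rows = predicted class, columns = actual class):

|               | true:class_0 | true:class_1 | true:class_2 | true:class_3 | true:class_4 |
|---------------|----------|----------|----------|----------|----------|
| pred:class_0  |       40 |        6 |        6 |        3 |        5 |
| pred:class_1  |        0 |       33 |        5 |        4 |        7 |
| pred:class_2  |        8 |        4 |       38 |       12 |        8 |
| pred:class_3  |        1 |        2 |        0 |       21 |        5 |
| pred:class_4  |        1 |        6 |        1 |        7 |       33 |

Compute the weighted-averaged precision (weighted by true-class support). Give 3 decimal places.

0.659

Per-class precision (TP/(TP+FP)):
  class_0: TP=40, FP=6+6+3+5=20 → 40/60 = 0.6667
  class_1: TP=33, FP=0+5+4+7=16 → 33/49 = 0.6735
  class_2: TP=38, FP=8+4+12+8=32 → 38/70 = 0.5429
  class_3: TP=21, FP=1+2+0+5=8 → 21/29 = 0.7241
  class_4: TP=33, FP=1+6+1+7=15 → 33/48 = 0.6875
Weighted-precision = Σ (supportᵢ/N)·precisionᵢ with N=256: (50/256)·0.6667 + (51/256)·0.6735 + (50/256)·0.5429 + (47/256)·0.7241 + (58/256)·0.6875 = 0.659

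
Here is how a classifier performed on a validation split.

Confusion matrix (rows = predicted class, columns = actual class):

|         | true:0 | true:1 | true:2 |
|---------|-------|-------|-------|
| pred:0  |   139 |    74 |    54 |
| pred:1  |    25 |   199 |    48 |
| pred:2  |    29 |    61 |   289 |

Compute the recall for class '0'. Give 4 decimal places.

Take TP from the diagonal, FP from the rest of the '0' prediction marginal, FN from the rest of the '0' actual marginal.
recall = TP/(TP+FN).
0: TP=139, FN=25+29=54 → 139/193 = 0.72021

0.7202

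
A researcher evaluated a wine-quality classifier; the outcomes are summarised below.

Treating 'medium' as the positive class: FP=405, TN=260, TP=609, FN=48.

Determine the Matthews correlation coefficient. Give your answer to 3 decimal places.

MCC = (TP·TN − FP·FN) / √((TP+FP)(TP+FN)(TN+FP)(TN+FN))
Numerator = 609·260 − 405·48 = 138900
Denominator = √(1014·657·665·308) = √136450674360 = 369392.3041
MCC = 138900 / 369392.3041 = 0.376

0.376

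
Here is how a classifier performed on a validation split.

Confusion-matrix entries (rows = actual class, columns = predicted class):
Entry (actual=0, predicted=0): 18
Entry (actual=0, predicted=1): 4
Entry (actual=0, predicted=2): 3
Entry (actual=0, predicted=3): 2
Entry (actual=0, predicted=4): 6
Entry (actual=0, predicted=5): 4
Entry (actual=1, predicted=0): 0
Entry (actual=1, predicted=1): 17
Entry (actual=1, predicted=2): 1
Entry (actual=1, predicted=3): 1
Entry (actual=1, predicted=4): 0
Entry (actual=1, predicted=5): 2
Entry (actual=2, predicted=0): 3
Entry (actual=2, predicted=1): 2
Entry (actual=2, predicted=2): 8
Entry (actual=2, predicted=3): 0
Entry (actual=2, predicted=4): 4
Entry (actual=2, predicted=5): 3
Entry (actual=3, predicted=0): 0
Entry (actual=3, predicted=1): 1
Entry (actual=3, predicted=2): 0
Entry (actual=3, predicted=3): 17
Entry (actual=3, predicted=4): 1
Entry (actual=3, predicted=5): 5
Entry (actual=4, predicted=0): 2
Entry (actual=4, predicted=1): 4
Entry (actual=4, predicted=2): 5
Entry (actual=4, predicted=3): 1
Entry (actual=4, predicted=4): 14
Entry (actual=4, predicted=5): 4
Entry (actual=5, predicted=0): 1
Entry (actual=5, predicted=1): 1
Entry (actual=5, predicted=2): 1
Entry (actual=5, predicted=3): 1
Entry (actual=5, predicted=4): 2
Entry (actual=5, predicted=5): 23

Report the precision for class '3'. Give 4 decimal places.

Take TP from the diagonal, FP from the rest of the '3' prediction marginal, FN from the rest of the '3' actual marginal.
precision = TP/(TP+FP).
3: TP=17, FP=2+1+0+1+1=5 → 17/22 = 0.77273

0.7727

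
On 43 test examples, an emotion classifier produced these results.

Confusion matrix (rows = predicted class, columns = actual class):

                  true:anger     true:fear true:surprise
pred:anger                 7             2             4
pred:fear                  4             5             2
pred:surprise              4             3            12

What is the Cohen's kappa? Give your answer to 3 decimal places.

0.320

Observed agreement pₒ = trace/N = 24/43 = 0.5581
Expected agreement pₑ = Σ (rowᵢ·colᵢ)/N² = (15·13 + 10·11 + 18·19)/43² = 0.3499
κ = (pₒ − pₑ)/(1 − pₑ) = (0.5581 − 0.3499)/(1 − 0.3499) = 0.320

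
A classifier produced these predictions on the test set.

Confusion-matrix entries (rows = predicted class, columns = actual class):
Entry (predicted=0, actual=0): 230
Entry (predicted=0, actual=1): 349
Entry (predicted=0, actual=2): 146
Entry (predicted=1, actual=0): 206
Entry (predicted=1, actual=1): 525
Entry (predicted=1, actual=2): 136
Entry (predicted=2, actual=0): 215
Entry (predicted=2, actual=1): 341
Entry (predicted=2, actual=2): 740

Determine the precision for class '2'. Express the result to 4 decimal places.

precision = TP/(TP+FP).
2: TP=740, FP=215+341=556 → 740/1296 = 0.57099

0.5710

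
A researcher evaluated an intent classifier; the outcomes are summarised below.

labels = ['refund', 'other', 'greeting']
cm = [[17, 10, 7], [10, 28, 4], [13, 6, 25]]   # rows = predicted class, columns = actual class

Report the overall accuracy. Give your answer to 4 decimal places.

Accuracy = trace / total = (17+28+25=70) / 120 = 70/120 = 0.5833

0.5833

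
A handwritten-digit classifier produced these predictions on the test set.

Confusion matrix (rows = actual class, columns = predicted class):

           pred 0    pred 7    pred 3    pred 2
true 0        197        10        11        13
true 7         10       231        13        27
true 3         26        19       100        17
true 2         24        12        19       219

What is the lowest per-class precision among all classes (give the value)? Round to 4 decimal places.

Per-class precision (TP/(TP+FP)):
  0: TP=197, FP=10+26+24=60 → 197/257 = 0.76654
  7: TP=231, FP=10+19+12=41 → 231/272 = 0.84926
  3: TP=100, FP=11+13+19=43 → 100/143 = 0.69930
  2: TP=219, FP=13+27+17=57 → 219/276 = 0.79348
Lowest is class '3' with precision = 0.6993.

0.6993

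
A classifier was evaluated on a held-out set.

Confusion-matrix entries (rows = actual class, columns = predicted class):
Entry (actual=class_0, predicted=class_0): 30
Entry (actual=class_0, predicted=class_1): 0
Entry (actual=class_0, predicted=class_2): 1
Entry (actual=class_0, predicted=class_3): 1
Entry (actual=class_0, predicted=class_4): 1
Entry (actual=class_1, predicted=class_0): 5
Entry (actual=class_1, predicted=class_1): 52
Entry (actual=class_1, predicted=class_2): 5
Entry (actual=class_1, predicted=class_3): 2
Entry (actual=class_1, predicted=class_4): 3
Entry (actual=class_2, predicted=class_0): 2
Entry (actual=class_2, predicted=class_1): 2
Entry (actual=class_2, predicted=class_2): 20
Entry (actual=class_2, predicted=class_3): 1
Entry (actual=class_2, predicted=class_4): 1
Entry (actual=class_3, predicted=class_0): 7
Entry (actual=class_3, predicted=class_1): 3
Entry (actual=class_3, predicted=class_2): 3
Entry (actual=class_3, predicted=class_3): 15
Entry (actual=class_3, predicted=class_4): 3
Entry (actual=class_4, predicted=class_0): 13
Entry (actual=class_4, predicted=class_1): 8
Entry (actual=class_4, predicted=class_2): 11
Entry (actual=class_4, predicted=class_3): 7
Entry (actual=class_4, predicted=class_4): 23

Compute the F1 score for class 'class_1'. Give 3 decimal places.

Take TP from the diagonal, FP from the rest of the 'class_1' prediction marginal, FN from the rest of the 'class_1' actual marginal.
F1 score = 2·TP/(2·TP+FP+FN).
class_1: TP=52, FP=0+2+3+8=13, FN=5+5+2+3=15 → 104/132 = 0.7879

0.788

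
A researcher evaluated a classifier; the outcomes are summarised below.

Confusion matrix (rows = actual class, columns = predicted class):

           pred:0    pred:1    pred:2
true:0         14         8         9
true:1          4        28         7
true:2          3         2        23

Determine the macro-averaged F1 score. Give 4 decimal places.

Per-class F1 score (2·TP/(2·TP+FP+FN)):
  0: TP=14, FP=4+3=7, FN=8+9=17 → 28/52 = 0.53846
  1: TP=28, FP=8+2=10, FN=4+7=11 → 56/77 = 0.72727
  2: TP=23, FP=9+7=16, FN=3+2=5 → 46/67 = 0.68657
Macro-F1 score = mean = (0.53846 + 0.72727 + 0.68657) / 3 = 0.6508

0.6508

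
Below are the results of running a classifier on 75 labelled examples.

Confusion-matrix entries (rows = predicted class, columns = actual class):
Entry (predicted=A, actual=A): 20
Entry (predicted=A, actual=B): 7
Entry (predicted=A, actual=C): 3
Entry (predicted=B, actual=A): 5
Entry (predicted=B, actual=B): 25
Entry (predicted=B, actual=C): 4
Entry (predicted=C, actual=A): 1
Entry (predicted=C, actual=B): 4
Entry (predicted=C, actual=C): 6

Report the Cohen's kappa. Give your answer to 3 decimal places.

Observed agreement pₒ = trace/N = 51/75 = 0.6800
Expected agreement pₑ = Σ (rowᵢ·colᵢ)/N² = (26·30 + 36·34 + 13·11)/75² = 0.3817
κ = (pₒ − pₑ)/(1 − pₑ) = (0.6800 − 0.3817)/(1 − 0.3817) = 0.482

0.482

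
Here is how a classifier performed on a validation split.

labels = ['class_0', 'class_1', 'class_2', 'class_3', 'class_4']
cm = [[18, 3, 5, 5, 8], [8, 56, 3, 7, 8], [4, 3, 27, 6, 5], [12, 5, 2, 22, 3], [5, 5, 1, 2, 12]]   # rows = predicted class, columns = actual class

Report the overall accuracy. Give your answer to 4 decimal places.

Accuracy = trace / total = (18+56+27+22+12=135) / 235 = 135/235 = 0.5745

0.5745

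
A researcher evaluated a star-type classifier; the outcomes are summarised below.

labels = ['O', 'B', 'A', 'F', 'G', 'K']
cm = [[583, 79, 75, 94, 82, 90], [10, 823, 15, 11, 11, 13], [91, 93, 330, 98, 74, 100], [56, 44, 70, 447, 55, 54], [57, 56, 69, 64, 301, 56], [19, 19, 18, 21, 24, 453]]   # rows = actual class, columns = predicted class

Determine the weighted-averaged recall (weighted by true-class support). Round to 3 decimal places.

Per-class recall (TP/(TP+FN)):
  O: TP=583, FN=79+75+94+82+90=420 → 583/1003 = 0.5813
  B: TP=823, FN=10+15+11+11+13=60 → 823/883 = 0.9320
  A: TP=330, FN=91+93+98+74+100=456 → 330/786 = 0.4198
  F: TP=447, FN=56+44+70+55+54=279 → 447/726 = 0.6157
  G: TP=301, FN=57+56+69+64+56=302 → 301/603 = 0.4992
  K: TP=453, FN=19+19+18+21+24=101 → 453/554 = 0.8177
Weighted-recall = Σ (supportᵢ/N)·recallᵢ with N=4555: (1003/4555)·0.5813 + (883/4555)·0.9320 + (786/4555)·0.4198 + (726/4555)·0.6157 + (603/4555)·0.4992 + (554/4555)·0.8177 = 0.645

0.645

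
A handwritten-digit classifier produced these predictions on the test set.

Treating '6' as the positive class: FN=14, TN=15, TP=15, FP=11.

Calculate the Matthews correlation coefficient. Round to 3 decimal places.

0.094

MCC = (TP·TN − FP·FN) / √((TP+FP)(TP+FN)(TN+FP)(TN+FN))
Numerator = 15·15 − 11·14 = 71
Denominator = √(26·29·26·29) = √568516 = 754.0000
MCC = 71 / 754.0000 = 0.094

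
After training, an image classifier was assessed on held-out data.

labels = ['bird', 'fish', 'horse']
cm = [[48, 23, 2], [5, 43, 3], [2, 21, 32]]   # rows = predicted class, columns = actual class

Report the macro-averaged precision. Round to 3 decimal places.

Per-class precision (TP/(TP+FP)):
  bird: TP=48, FP=23+2=25 → 48/73 = 0.6575
  fish: TP=43, FP=5+3=8 → 43/51 = 0.8431
  horse: TP=32, FP=2+21=23 → 32/55 = 0.5818
Macro-precision = mean = (0.6575 + 0.8431 + 0.5818) / 3 = 0.694

0.694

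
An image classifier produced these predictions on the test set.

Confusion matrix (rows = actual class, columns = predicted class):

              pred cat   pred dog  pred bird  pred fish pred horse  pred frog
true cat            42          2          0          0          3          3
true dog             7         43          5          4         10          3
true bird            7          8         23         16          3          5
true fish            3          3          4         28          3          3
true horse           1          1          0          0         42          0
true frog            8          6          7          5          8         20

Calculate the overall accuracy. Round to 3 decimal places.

Accuracy = trace / total = (42+43+23+28+42+20=198) / 326 = 198/326 = 0.607

0.607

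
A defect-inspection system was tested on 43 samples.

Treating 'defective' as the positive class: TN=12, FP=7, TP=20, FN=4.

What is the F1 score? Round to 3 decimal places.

0.784

Precision = TP/(TP+FP) = 20/27 = 0.7407
Recall = TP/(TP+FN) = 20/24 = 0.8333
F1 = 2·TP/(2·TP+FP+FN) = 40/51 = 0.784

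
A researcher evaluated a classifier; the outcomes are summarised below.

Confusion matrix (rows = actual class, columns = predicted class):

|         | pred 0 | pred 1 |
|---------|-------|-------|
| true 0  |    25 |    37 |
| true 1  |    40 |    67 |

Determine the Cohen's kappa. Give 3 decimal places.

Observed agreement pₒ = trace/N = 92/169 = 0.5444
Expected agreement pₑ = Σ (rowᵢ·colᵢ)/N² = (62·65 + 107·104)/169² = 0.5307
κ = (pₒ − pₑ)/(1 − pₑ) = (0.5444 − 0.5307)/(1 − 0.5307) = 0.029

0.029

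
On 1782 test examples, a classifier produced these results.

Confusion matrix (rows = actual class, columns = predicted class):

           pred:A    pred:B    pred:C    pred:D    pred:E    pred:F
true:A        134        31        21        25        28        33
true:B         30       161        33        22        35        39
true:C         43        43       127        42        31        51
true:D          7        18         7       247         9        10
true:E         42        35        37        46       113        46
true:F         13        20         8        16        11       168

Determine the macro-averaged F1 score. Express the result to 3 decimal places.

Per-class F1 score (2·TP/(2·TP+FP+FN)):
  A: TP=134, FP=30+43+7+42+13=135, FN=31+21+25+28+33=138 → 268/541 = 0.4954
  B: TP=161, FP=31+43+18+35+20=147, FN=30+33+22+35+39=159 → 322/628 = 0.5127
  C: TP=127, FP=21+33+7+37+8=106, FN=43+43+42+31+51=210 → 254/570 = 0.4456
  D: TP=247, FP=25+22+42+46+16=151, FN=7+18+7+9+10=51 → 494/696 = 0.7098
  E: TP=113, FP=28+35+31+9+11=114, FN=42+35+37+46+46=206 → 226/546 = 0.4139
  F: TP=168, FP=33+39+51+10+46=179, FN=13+20+8+16+11=68 → 336/583 = 0.5763
Macro-F1 score = mean = (0.4954 + 0.5127 + 0.4456 + 0.7098 + 0.4139 + 0.5763) / 6 = 0.526

0.526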